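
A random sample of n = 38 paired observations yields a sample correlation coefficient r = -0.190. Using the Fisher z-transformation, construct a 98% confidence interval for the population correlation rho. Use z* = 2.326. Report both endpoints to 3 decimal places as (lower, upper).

Fisher z: z_r = atanh(r) = ½·ln((1+(-0.190))/(1−(-0.190))) = -0.192337
SE(z) = 1/√(n−3) = 1/√35 = 0.169031
98% ⇒ z* = 2.326; margin = 2.326·0.169031 = 0.393166
CI on z-scale: (-0.585503, 0.200829)
Back-transform: tanh(-0.585503) = -0.526654, tanh(0.200829) = 0.198172

(-0.527, 0.198)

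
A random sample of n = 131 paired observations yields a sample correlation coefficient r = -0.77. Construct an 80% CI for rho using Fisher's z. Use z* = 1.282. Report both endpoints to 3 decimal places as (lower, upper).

Fisher z: z_r = atanh(r) = ½·ln((1+(-0.77))/(1−(-0.77))) = -1.020328
SE(z) = 1/√(n−3) = 1/√128 = 0.088388
80% ⇒ z* = 1.282; margin = 1.282·0.088388 = 0.113313
CI on z-scale: (-1.133641, -0.907015)
Back-transform: tanh(-1.133641) = -0.812262, tanh(-0.907015) = -0.719696

(-0.812, -0.720)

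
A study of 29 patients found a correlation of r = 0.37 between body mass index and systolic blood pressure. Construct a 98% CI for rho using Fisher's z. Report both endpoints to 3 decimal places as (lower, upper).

z_r = atanh(0.37) = 0.388423;  SE = 1/√(n−3) = 1/√26 = 0.196116
z-limits: 0.388423 ± 2.326·0.196116 = 0.388423 ± 0.456166 = [-0.067743, 0.844589]
ρ-limits: (tanh -0.067743, tanh 0.844589) = (-0.068, 0.688)

(-0.068, 0.688)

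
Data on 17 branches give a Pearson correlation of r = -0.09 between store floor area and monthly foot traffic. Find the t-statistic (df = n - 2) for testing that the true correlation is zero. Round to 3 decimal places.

1 − r² = 1 − 0.0081 = 0.9919;  √(1−r²) = 0.995942
√(n−2) = √15 = 3.872983
t = r·√(n−2)/√(1−r²) = -0.09 · 3.872983 / 0.995942 = -0.350

-0.350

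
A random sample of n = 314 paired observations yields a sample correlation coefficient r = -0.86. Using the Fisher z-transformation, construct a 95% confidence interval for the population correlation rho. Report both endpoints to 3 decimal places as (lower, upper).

z_r = atanh(-0.86) = -1.293345;  SE = 1/√(n−3) = 1/√311 = 0.056705
z-limits: -1.293345 ± 1.960·0.056705 = -1.293345 ± 0.111142 = [-1.404487, -1.182203]
ρ-limits: (tanh -1.404487, tanh -1.182203) = (-0.886, -0.828)

(-0.886, -0.828)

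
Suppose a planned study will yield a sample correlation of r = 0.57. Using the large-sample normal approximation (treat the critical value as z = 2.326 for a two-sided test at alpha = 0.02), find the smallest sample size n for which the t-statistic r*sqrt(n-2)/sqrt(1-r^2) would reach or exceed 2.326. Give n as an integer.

14

Need r·√(n−2)/√(1−r²) ≥ 2.326
√(n−2) ≥ 2.326·√(1−0.3249) / 0.57 = 2.326·0.821645 / 0.57 = 3.3529
n−2 ≥ 11.2419  ⇒  n ≥ 13.2419
Smallest integer n = 14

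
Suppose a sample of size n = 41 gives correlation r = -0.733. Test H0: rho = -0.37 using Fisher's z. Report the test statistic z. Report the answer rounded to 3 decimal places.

z_r = atanh(-0.733) = -0.935180,  z_0 = atanh(-0.37) = -0.388423
SE = 1/√(n−3) = 1/√38 = 0.162221
z = (z_r − z_0)/SE = (-0.935180 − (-0.388423)) / 0.162221 = -0.546757 / 0.162221 = -3.370

-3.370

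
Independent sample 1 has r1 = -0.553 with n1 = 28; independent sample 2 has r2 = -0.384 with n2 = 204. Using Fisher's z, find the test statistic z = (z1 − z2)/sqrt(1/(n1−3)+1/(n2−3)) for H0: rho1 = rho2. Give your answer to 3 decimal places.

-1.028

z1 = atanh(-0.553) = -0.622693,  z2 = atanh(-0.384) = -0.404743
SE = √(1/(n1−3) + 1/(n2−3)) = √(1/25 + 1/201) = √(0.0400000 + 0.0049751) = √0.0449751 = 0.212073
z = (z1 − z2)/SE = (-0.622693 − (-0.404743)) / 0.212073 = -0.217950 / 0.212073 = -1.028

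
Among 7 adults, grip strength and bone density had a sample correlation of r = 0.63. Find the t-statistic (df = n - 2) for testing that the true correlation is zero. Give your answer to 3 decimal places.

1.814

1 − r² = 1 − 0.3969 = 0.6031;  √(1−r²) = 0.776595
√(n−2) = √5 = 2.236068
t = r·√(n−2)/√(1−r²) = 0.63 · 2.236068 / 0.776595 = 1.814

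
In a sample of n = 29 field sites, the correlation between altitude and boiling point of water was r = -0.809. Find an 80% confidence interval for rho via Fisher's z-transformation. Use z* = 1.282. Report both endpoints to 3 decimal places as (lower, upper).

Fisher z: z_r = atanh(r) = ½·ln((1+(-0.809))/(1−(-0.809))) = -1.124128
SE(z) = 1/√(n−3) = 1/√26 = 0.196116
80% ⇒ z* = 1.282; margin = 1.282·0.196116 = 0.251421
CI on z-scale: (-1.375549, -0.872707)
Back-transform: tanh(-1.375549) = -0.879951, tanh(-0.872707) = -0.702747

(-0.880, -0.703)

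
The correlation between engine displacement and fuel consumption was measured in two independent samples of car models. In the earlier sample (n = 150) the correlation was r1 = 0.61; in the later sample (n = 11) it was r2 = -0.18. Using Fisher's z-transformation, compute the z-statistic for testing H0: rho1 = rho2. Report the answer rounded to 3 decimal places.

2.454

z1 = atanh(0.61) = 0.708921,  z2 = atanh(-0.18) = -0.181983
SE = √(1/(n1−3) + 1/(n2−3)) = √(1/147 + 1/8) = √(0.0068027 + 0.1250000) = √0.1318027 = 0.363046
z = (z1 − z2)/SE = (0.708921 − (-0.181983)) / 0.363046 = 0.890904 / 0.363046 = 2.454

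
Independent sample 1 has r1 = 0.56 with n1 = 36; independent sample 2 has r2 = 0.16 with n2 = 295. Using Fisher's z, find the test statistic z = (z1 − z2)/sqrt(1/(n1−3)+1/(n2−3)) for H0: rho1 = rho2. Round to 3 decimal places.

z1 = atanh(0.56) = 0.632833,  z2 = atanh(0.16) = 0.161387
SE = √(1/(n1−3) + 1/(n2−3)) = √(1/33 + 1/292) = √(0.0303030 + 0.0034247) = √0.0337277 = 0.183651
z = (z1 − z2)/SE = (0.632833 − 0.161387) / 0.183651 = 0.471446 / 0.183651 = 2.567

2.567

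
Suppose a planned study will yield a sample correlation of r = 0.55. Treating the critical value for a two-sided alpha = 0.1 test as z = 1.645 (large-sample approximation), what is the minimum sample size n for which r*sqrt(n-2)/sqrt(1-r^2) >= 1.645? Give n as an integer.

9

r√(n−2)/√(1−r²) ≥ 1.645  ⇔  n−2 ≥ (1.645)²·(1−r²)/r²
(1−r²)/r² = (1−0.3025)/0.3025 = 2.3058
n ≥ 2 + 2.706025·2.3058 = 2 + 6.2396 = 8.2396
⌈8.2396⌉ = 9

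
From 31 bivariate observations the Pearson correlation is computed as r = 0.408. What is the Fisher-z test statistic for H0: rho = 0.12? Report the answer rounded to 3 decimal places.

1.654

Fisher z: atanh(0.408) = 0.433209, atanh(0.12) = 0.120581
z = (z_r − z_0)·√(n−3) = (0.433209 − 0.120581)·√28 = 0.312628 · 5.291503 = 1.654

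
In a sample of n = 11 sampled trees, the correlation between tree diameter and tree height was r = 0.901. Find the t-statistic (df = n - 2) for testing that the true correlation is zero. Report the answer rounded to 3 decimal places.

1 − r² = 1 − 0.811801 = 0.188199;  √(1−r²) = 0.433819
√(n−2) = √9 = 3.000000
t = r·√(n−2)/√(1−r²) = 0.901 · 3.000000 / 0.433819 = 6.231

6.231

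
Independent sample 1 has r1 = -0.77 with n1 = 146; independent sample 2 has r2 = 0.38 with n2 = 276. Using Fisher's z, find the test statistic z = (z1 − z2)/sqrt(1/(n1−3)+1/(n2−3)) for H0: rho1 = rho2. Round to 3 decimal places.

-13.760

z1 = atanh(-0.77) = -1.020328,  z2 = atanh(0.38) = 0.400060
SE = √(1/(n1−3) + 1/(n2−3)) = √(1/143 + 1/273) = √(0.0069930 + 0.0036630) = √0.0106560 = 0.103228
z = (z1 − z2)/SE = (-1.020328 − 0.400060) / 0.103228 = -1.420388 / 0.103228 = -13.760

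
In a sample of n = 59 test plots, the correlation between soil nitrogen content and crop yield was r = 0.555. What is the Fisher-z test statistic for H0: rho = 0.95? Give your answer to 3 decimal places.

-9.026

Fisher z: atanh(0.555) = 0.625578, atanh(0.95) = 1.831781
z = (z_r − z_0)·√(n−3) = (0.625578 − 1.831781)·√56 = -1.206203 · 7.483315 = -9.026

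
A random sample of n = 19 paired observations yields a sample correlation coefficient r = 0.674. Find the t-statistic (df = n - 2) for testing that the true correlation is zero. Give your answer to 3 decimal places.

t = r·√(n−2) / √(1−r²) with r = 0.674, n = 19
  = 0.674·√17 / √(1 − 0.454276)
  = 0.674·4.123106 / 0.738731
  = 2.778973 / 0.738731 = 3.762

3.762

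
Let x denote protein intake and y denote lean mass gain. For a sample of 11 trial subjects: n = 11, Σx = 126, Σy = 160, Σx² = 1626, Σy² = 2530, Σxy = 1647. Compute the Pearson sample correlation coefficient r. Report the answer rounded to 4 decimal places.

S_xy = nΣxy − ΣxΣy = 11·1647 − 126·160 = 18117 − 20160 = -2043
S_xx = nΣx² − (Σx)² = 11·1626 − 126² = 17886 − 15876 = 2010
S_yy = nΣy² − (Σy)² = 11·2530 − 160² = 27830 − 25600 = 2230
r = S_xy / √(S_xx·S_yy) = -2043 / √(2010·2230) = -2043 / √4482300 = -2043 / 2117.1443 = -0.9650

-0.9650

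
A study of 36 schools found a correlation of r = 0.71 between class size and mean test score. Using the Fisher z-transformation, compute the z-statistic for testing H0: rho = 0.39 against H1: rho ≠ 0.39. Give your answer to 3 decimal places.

z_r = atanh(0.71) = 0.887184,  z_0 = atanh(0.39) = 0.411800
SE = 1/√(n−3) = 1/√33 = 0.174078
z = (z_r − z_0)/SE = (0.887184 − 0.411800) / 0.174078 = 0.475384 / 0.174078 = 2.731

2.731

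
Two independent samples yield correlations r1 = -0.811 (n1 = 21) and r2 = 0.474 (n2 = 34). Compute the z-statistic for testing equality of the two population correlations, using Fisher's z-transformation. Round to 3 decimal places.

-5.552

z1 = atanh(-0.811) = -1.129944,  z2 = atanh(0.474) = 0.515217
SE = √(1/(n1−3) + 1/(n2−3)) = √(1/18 + 1/31) = √(0.0555556 + 0.0322581) = √0.0878137 = 0.296334
z = (z1 − z2)/SE = (-1.129944 − 0.515217) / 0.296334 = -1.645161 / 0.296334 = -5.552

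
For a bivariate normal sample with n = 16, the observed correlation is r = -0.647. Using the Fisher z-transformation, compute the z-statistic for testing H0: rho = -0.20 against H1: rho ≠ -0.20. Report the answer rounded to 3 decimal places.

z_r = atanh(-0.647) = -0.770121,  z_0 = atanh(-0.20) = -0.202733
SE = 1/√(n−3) = 1/√13 = 0.277350
z = (z_r − z_0)/SE = (-0.770121 − (-0.202733)) / 0.277350 = -0.567388 / 0.277350 = -2.046

-2.046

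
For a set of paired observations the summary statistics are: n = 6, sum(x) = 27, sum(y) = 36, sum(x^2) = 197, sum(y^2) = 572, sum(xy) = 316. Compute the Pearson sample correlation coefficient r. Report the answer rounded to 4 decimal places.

0.9393

S_xy = nΣxy − ΣxΣy = 6·316 − 27·36 = 1896 − 972 = 924
S_xx = nΣx² − (Σx)² = 6·197 − 27² = 1182 − 729 = 453
S_yy = nΣy² − (Σy)² = 6·572 − 36² = 3432 − 1296 = 2136
r = S_xy / √(S_xx·S_yy) = 924 / √(453·2136) = 924 / √967608 = 924 / 983.6707 = 0.9393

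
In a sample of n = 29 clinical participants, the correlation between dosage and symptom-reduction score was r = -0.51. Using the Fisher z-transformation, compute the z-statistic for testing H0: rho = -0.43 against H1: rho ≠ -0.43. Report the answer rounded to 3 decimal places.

z_r = atanh(-0.51) = -0.562730,  z_0 = atanh(-0.43) = -0.459897
SE = 1/√(n−3) = 1/√26 = 0.196116
z = (z_r − z_0)/SE = (-0.562730 − (-0.459897)) / 0.196116 = -0.102833 / 0.196116 = -0.524

-0.524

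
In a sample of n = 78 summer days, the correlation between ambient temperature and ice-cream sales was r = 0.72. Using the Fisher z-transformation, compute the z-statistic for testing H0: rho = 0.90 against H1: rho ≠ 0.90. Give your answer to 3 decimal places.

Fisher z: atanh(0.72) = 0.907645, atanh(0.90) = 1.472219
z = (z_r − z_0)·√(n−3) = (0.907645 − 1.472219)·√75 = -0.564574 · 8.660254 = -4.889

-4.889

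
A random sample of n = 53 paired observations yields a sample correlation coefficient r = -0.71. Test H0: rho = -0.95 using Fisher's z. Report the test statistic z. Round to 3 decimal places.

6.679

Fisher z: atanh(-0.71) = -0.887184, atanh(-0.95) = -1.831781
z = (z_r − z_0)·√(n−3) = (-0.887184 − (-1.831781))·√50 = 0.944597 · 7.071068 = 6.679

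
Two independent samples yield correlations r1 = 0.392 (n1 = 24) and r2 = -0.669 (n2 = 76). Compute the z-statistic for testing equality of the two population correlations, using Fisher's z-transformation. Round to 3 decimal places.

4.939

Fisher z-transforms: z1 = atanh(0.392) = 0.414161, z2 = atanh(-0.669) = -0.808931; difference d = 1.223092
Var(d) = 1/21 + 1/73 = 0.0476190 + 0.0136986 = 0.0613176
z = d/√Var(d) = 1.223092 / √0.0613176 = 1.223092 / 0.247624 = 4.939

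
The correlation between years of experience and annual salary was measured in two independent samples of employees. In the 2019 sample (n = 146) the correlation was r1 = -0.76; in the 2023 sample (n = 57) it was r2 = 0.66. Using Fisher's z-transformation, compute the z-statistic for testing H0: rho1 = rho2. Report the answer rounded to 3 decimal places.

-11.201

z1 = atanh(-0.76) = -0.996215,  z2 = atanh(0.66) = 0.792814
SE = √(1/(n1−3) + 1/(n2−3)) = √(1/143 + 1/54) = √(0.0069930 + 0.0185185) = √0.0255115 = 0.159723
z = (z1 − z2)/SE = (-0.996215 − 0.792814) / 0.159723 = -1.789029 / 0.159723 = -11.201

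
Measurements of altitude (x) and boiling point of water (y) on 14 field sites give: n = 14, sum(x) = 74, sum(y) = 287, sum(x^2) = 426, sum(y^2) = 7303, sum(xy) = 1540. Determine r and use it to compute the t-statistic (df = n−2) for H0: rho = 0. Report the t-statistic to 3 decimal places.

0.360

S_xy = nΣxy − ΣxΣy = 14·1540 − 74·287 = 21560 − 21238 = 322
S_xx = nΣx² − (Σx)² = 14·426 − 74² = 5964 − 5476 = 488
S_yy = nΣy² − (Σy)² = 14·7303 − 287² = 102242 − 82369 = 19873
r = S_xy / √(S_xx·S_yy) = 322 / √(488·19873) = 322 / √9698024 = 322 / 3114.1651 = 0.1034
t = r·√(n−2)/√(1−r²) = 0.1034·√12 / √(1−0.010692) = 0.358188 / 0.994640 = 0.360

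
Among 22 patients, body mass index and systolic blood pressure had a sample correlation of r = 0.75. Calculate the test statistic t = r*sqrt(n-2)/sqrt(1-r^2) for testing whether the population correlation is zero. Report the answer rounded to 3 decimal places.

5.071

t = r·√(n−2) / √(1−r²) with r = 0.75, n = 22
  = 0.75·√20 / √(1 − 0.5625)
  = 0.75·4.472136 / 0.661438
  = 3.354102 / 0.661438 = 5.071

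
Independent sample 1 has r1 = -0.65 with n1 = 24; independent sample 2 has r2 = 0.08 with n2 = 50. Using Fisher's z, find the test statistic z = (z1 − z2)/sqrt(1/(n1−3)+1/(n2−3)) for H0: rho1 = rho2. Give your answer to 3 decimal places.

-3.259

Fisher z-transforms: z1 = atanh(-0.65) = -0.775299, z2 = atanh(0.08) = 0.080171; difference d = -0.855470
Var(d) = 1/21 + 1/47 = 0.0476190 + 0.0212766 = 0.0688956
z = d/√Var(d) = -0.855470 / √0.0688956 = -0.855470 / 0.262480 = -3.259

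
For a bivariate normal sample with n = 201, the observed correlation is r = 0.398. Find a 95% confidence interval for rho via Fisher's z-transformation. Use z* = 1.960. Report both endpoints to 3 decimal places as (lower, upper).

z_r = atanh(0.398) = 0.421270;  SE = 1/√(n−3) = 1/√198 = 0.071067
z-limits: 0.421270 ± 1.960·0.071067 = 0.421270 ± 0.139291 = [0.281979, 0.560561]
ρ-limits: (tanh 0.281979, tanh 0.560561) = (0.275, 0.508)

(0.275, 0.508)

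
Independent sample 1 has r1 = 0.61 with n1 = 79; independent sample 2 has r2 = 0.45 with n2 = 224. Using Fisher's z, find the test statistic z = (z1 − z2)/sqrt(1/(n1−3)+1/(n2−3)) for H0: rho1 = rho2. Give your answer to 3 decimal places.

Fisher z-transforms: z1 = atanh(0.61) = 0.708921, z2 = atanh(0.45) = 0.484700; difference d = 0.224221
Var(d) = 1/76 + 1/221 = 0.0131579 + 0.0045249 = 0.0176828
z = d/√Var(d) = 0.224221 / √0.0176828 = 0.224221 / 0.132977 = 1.686

1.686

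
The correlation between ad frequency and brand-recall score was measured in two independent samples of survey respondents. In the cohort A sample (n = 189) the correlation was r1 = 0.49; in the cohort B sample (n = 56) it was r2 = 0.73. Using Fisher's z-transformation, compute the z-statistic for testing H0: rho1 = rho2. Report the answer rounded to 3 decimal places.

-2.522

z1 = atanh(0.49) = 0.536060,  z2 = atanh(0.73) = 0.928727
SE = √(1/(n1−3) + 1/(n2−3)) = √(1/186 + 1/53) = √(0.0053763 + 0.0188679) = √0.0242442 = 0.155705
z = (z1 − z2)/SE = (0.536060 − 0.928727) / 0.155705 = -0.392667 / 0.155705 = -2.522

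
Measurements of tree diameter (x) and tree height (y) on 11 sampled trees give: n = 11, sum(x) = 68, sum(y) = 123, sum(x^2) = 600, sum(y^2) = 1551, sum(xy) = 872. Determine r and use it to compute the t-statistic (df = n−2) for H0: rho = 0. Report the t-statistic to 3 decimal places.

Numerator: nΣxy − (Σx)(Σy) = 11·872 − (68)(123) = 1228
Denominator: √[(nΣx²−(Σx)²)(nΣy²−(Σy)²)]
  nΣx²−(Σx)² = 11·600 − 4624 = 1976;  nΣy²−(Σy)² = 11·1551 − 15129 = 1932
  √(1976·1932) = √3817632 = 1953.8761
r = 1228 / 1953.8761 = 0.6285
t = r·√(n−2)/√(1−r²) = 0.6285·√9 / √(1−0.395012) = 1.885500 / 0.777810 = 2.424

2.424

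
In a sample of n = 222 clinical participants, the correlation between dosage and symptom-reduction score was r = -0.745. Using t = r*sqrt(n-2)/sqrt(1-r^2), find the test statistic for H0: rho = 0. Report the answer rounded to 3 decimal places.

1 − r² = 1 − 0.555025 = 0.444975;  √(1−r²) = 0.667064
√(n−2) = √220 = 14.832397
t = r·√(n−2)/√(1−r²) = -0.745 · 14.832397 / 0.667064 = -16.565

-16.565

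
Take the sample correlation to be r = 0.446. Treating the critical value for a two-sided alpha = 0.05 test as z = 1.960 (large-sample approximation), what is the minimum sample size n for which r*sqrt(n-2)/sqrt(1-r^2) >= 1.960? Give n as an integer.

18

Need r·√(n−2)/√(1−r²) ≥ 1.960
√(n−2) ≥ 1.960·√(1−0.198916) / 0.446 = 1.960·0.895033 / 0.446 = 3.9333
n−2 ≥ 15.4708  ⇒  n ≥ 17.4708
Smallest integer n = 18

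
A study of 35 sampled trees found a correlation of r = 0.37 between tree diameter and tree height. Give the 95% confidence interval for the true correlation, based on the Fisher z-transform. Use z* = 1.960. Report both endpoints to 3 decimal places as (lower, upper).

(0.042, 0.626)

Fisher z: z_r = atanh(r) = ½·ln((1+0.37)/(1−0.37)) = 0.388423
SE(z) = 1/√(n−3) = 1/√32 = 0.176777
95% ⇒ z* = 1.960; margin = 1.960·0.176777 = 0.346483
CI on z-scale: (0.041940, 0.734906)
Back-transform: tanh(0.041940) = 0.041915, tanh(0.734906) = 0.626058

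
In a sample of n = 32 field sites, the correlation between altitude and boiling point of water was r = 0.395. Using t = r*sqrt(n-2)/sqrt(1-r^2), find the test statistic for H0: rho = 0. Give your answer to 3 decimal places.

2.355

1 − r² = 1 − 0.156025 = 0.843975;  √(1−r²) = 0.918681
√(n−2) = √30 = 5.477226
t = r·√(n−2)/√(1−r²) = 0.395 · 5.477226 / 0.918681 = 2.355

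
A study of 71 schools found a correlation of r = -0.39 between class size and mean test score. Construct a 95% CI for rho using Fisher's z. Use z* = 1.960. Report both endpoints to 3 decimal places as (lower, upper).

(-0.571, -0.172)

Fisher z: z_r = atanh(r) = ½·ln((1+(-0.39))/(1−(-0.39))) = -0.411800
SE(z) = 1/√(n−3) = 1/√68 = 0.121268
95% ⇒ z* = 1.960; margin = 1.960·0.121268 = 0.237685
CI on z-scale: (-0.649485, -0.174115)
Back-transform: tanh(-0.649485) = -0.571323, tanh(-0.174115) = -0.172377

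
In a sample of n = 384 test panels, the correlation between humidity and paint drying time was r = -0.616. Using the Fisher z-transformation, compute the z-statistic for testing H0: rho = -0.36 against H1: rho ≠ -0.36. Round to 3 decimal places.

Fisher z: atanh(-0.616) = -0.718533, atanh(-0.36) = -0.376886
z = (z_r − z_0)·√(n−3) = (-0.718533 − (-0.376886))·√381 = -0.341647 · 19.519221 = -6.669

-6.669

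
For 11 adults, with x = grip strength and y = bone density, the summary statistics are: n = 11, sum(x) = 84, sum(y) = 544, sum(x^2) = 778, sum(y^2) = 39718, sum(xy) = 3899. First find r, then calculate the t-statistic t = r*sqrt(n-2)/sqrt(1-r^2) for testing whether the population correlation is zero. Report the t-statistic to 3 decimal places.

S_xy = nΣxy − ΣxΣy = 11·3899 − 84·544 = 42889 − 45696 = -2807
S_xx = nΣx² − (Σx)² = 11·778 − 84² = 8558 − 7056 = 1502
S_yy = nΣy² − (Σy)² = 11·39718 − 544² = 436898 − 295936 = 140962
r = S_xy / √(S_xx·S_yy) = -2807 / √(1502·140962) = -2807 / √211724924 = -2807 / 14550.7706 = -0.1929
t = r·√(n−2)/√(1−r²) = -0.1929·√9 / √(1−0.037210) = -0.578700 / 0.981219 = -0.590

-0.590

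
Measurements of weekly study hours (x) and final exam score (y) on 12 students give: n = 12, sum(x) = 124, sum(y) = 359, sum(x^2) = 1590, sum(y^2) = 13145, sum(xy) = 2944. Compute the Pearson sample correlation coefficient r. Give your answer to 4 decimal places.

-0.8887

S_xy = nΣxy − ΣxΣy = 12·2944 − 124·359 = 35328 − 44516 = -9188
S_xx = nΣx² − (Σx)² = 12·1590 − 124² = 19080 − 15376 = 3704
S_yy = nΣy² − (Σy)² = 12·13145 − 359² = 157740 − 128881 = 28859
r = S_xy / √(S_xx·S_yy) = -9188 / √(3704·28859) = -9188 / √106893736 = -9188 / 10338.9427 = -0.8887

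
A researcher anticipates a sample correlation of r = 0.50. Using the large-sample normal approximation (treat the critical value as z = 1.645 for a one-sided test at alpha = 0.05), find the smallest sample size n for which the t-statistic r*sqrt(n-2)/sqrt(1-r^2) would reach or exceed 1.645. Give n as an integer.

r√(n−2)/√(1−r²) ≥ 1.645  ⇔  n−2 ≥ (1.645)²·(1−r²)/r²
(1−r²)/r² = (1−0.2500)/0.2500 = 3.0000
n ≥ 2 + 2.706025·3.0000 = 2 + 8.1181 = 10.1181
⌈10.1181⌉ = 11

11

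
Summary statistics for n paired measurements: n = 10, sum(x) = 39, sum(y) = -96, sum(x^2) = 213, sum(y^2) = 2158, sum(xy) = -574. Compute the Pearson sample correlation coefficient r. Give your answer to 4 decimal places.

-0.7274

Numerator: nΣxy − (Σx)(Σy) = 10·(-574) − (39)(-96) = -1996
Denominator: √[(nΣx²−(Σx)²)(nΣy²−(Σy)²)]
  nΣx²−(Σx)² = 10·213 − 1521 = 609;  nΣy²−(Σy)² = 10·2158 − 9216 = 12364
  √(609·12364) = √7529676 = 2744.0255
r = -1996 / 2744.0255 = -0.7274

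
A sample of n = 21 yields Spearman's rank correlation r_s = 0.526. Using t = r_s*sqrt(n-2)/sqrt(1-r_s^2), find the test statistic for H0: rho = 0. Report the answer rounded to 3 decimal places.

t = r_s·√(n−2) / √(1−r_s²) with r_s = 0.526, n = 21
  = 0.526·√19 / √(1 − 0.276676)
  = 0.526·4.358899 / 0.850485
  = 2.292781 / 0.850485 = 2.696

2.696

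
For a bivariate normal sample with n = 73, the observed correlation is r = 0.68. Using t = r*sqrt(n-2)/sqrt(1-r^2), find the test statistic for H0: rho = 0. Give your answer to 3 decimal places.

7.815

t = r·√(n−2) / √(1−r²) with r = 0.68, n = 73
  = 0.68·√71 / √(1 − 0.4624)
  = 0.68·8.426150 / 0.733212
  = 5.729782 / 0.733212 = 7.815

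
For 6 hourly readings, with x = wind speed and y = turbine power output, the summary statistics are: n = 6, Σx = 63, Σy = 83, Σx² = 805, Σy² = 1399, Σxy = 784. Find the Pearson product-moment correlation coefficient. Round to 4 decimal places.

-0.4612

S_xy = nΣxy − ΣxΣy = 6·784 − 63·83 = 4704 − 5229 = -525
S_xx = nΣx² − (Σx)² = 6·805 − 63² = 4830 − 3969 = 861
S_yy = nΣy² − (Σy)² = 6·1399 − 83² = 8394 − 6889 = 1505
r = S_xy / √(S_xx·S_yy) = -525 / √(861·1505) = -525 / √1295805 = -525 / 1138.3343 = -0.4612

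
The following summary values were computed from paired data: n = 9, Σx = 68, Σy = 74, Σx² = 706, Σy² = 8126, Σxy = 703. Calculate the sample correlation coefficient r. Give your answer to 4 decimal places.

0.1197

S_xy = nΣxy − ΣxΣy = 9·703 − 68·74 = 6327 − 5032 = 1295
S_xx = nΣx² − (Σx)² = 9·706 − 68² = 6354 − 4624 = 1730
S_yy = nΣy² − (Σy)² = 9·8126 − 74² = 73134 − 5476 = 67658
r = S_xy / √(S_xx·S_yy) = 1295 / √(1730·67658) = 1295 / √117048340 = 1295 / 10818.8881 = 0.1197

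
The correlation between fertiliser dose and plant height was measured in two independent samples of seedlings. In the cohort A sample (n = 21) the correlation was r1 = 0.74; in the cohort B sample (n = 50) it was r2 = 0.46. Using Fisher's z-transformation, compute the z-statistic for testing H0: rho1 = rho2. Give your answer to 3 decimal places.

1.635

Fisher z-transforms: z1 = atanh(0.74) = 0.950479, z2 = atanh(0.46) = 0.497311; difference d = 0.453168
Var(d) = 1/18 + 1/47 = 0.0555556 + 0.0212766 = 0.0768322
z = d/√Var(d) = 0.453168 / √0.0768322 = 0.453168 / 0.277186 = 1.635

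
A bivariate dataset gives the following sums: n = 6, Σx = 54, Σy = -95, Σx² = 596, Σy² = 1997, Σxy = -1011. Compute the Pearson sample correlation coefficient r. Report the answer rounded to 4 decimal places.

-0.6700

Numerator: nΣxy − (Σx)(Σy) = 6·(-1011) − (54)(-95) = -936
Denominator: √[(nΣx²−(Σx)²)(nΣy²−(Σy)²)]
  nΣx²−(Σx)² = 6·596 − 2916 = 660;  nΣy²−(Σy)² = 6·1997 − 9025 = 2957
  √(660·2957) = √1951620 = 1397.0039
r = -936 / 1397.0039 = -0.6700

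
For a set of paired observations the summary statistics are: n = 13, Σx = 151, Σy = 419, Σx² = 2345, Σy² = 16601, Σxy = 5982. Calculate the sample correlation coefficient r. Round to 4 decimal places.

0.8243

S_xy = nΣxy − ΣxΣy = 13·5982 − 151·419 = 77766 − 63269 = 14497
S_xx = nΣx² − (Σx)² = 13·2345 − 151² = 30485 − 22801 = 7684
S_yy = nΣy² − (Σy)² = 13·16601 − 419² = 215813 − 175561 = 40252
r = S_xy / √(S_xx·S_yy) = 14497 / √(7684·40252) = 14497 / √309296368 = 14497 / 17586.8237 = 0.8243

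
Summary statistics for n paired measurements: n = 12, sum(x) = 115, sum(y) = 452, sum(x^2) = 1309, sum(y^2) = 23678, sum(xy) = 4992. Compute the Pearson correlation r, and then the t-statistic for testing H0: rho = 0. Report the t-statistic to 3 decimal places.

Numerator: nΣxy − (Σx)(Σy) = 12·4992 − (115)(452) = 7924
Denominator: √[(nΣx²−(Σx)²)(nΣy²−(Σy)²)]
  nΣx²−(Σx)² = 12·1309 − 13225 = 2483;  nΣy²−(Σy)² = 12·23678 − 204304 = 79832
  √(2483·79832) = √198222856 = 14079.1639
r = 7924 / 14079.1639 = 0.5628
t = r·√(n−2)/√(1−r²) = 0.5628·√10 / √(1−0.316744) = 1.779730 / 0.826593 = 2.153

2.153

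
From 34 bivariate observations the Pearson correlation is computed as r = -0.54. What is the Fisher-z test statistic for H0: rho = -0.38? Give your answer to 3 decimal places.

z_r = atanh(-0.54) = -0.604156,  z_0 = atanh(-0.38) = -0.400060
SE = 1/√(n−3) = 1/√31 = 0.179605
z = (z_r − z_0)/SE = (-0.604156 − (-0.400060)) / 0.179605 = -0.204096 / 0.179605 = -1.136

-1.136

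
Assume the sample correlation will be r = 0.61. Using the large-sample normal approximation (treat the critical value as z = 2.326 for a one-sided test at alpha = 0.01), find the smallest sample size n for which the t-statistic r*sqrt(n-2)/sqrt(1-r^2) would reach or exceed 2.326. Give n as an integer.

Need r·√(n−2)/√(1−r²) ≥ 2.326
√(n−2) ≥ 2.326·√(1−0.3721) / 0.61 = 2.326·0.792401 / 0.61 = 3.0215
n−2 ≥ 9.1295  ⇒  n ≥ 11.1295
Smallest integer n = 12

12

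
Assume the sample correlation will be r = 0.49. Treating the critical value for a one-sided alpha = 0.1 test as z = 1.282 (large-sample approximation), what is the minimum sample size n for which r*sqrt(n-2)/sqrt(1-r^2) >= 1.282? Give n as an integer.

r√(n−2)/√(1−r²) ≥ 1.282  ⇔  n−2 ≥ (1.282)²·(1−r²)/r²
(1−r²)/r² = (1−0.2401)/0.2401 = 3.1649
n ≥ 2 + 1.643524·3.1649 = 2 + 5.2016 = 7.2016
⌈7.2016⌉ = 8

8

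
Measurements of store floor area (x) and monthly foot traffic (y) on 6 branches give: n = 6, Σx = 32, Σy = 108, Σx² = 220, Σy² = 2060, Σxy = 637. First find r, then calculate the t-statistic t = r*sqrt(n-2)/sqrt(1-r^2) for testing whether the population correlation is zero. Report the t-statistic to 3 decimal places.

S_xy = nΣxy − ΣxΣy = 6·637 − 32·108 = 3822 − 3456 = 366
S_xx = nΣx² − (Σx)² = 6·220 − 32² = 1320 − 1024 = 296
S_yy = nΣy² − (Σy)² = 6·2060 − 108² = 12360 − 11664 = 696
r = S_xy / √(S_xx·S_yy) = 366 / √(296·696) = 366 / √206016 = 366 / 453.8899 = 0.8064
t = r·√(n−2)/√(1−r²) = 0.8064·√4 / √(1−0.650281) = 1.612800 / 0.591370 = 2.727

2.727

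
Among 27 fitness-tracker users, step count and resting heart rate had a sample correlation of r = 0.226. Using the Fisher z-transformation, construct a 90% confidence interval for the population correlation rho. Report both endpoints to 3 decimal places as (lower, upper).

(-0.105, 0.512)

Fisher z: z_r = atanh(r) = ½·ln((1+0.226)/(1−0.226)) = 0.229970
SE(z) = 1/√(n−3) = 1/√24 = 0.204124
90% ⇒ z* = 1.645; margin = 1.645·0.204124 = 0.335784
CI on z-scale: (-0.105814, 0.565754)
Back-transform: tanh(-0.105814) = -0.105421, tanh(0.565754) = 0.512234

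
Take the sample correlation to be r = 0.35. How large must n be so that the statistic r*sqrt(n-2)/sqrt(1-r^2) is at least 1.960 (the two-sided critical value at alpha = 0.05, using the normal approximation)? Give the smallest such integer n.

r√(n−2)/√(1−r²) ≥ 1.960  ⇔  n−2 ≥ (1.960)²·(1−r²)/r²
(1−r²)/r² = (1−0.1225)/0.1225 = 7.1633
n ≥ 2 + 3.8416·7.1633 = 2 + 27.5185 = 29.5185
⌈29.5185⌉ = 30

30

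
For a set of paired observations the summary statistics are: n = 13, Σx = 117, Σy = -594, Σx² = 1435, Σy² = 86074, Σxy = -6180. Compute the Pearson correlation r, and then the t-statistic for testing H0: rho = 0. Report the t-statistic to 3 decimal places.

Numerator: nΣxy − (Σx)(Σy) = 13·(-6180) − (117)(-594) = -10842
Denominator: √[(nΣx²−(Σx)²)(nΣy²−(Σy)²)]
  nΣx²−(Σx)² = 13·1435 − 13689 = 4966;  nΣy²−(Σy)² = 13·86074 − 352836 = 766126
  √(4966·766126) = √3804581716 = 61681.2915
r = -10842 / 61681.2915 = -0.1758
t = r·√(n−2)/√(1−r²) = -0.1758·√11 / √(1−0.030906) = -0.583063 / 0.984426 = -0.592

-0.592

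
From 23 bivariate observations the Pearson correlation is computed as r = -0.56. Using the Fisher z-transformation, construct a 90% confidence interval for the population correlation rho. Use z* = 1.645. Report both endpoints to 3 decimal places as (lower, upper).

(-0.762, -0.259)

z_r = atanh(-0.56) = -0.632833;  SE = 1/√(n−3) = 1/√20 = 0.223607
z-limits: -0.632833 ± 1.645·0.223607 = -0.632833 ± 0.367834 = [-1.000667, -0.264999]
ρ-limits: (tanh -1.000667, tanh -0.264999) = (-0.762, -0.259)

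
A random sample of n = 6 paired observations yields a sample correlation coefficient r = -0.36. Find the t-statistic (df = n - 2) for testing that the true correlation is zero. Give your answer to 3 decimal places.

t = r·√(n−2) / √(1−r²) with r = -0.36, n = 6
  = -0.36·√4 / √(1 − 0.1296)
  = -0.36·2.000000 / 0.932952
  = -0.720000 / 0.932952 = -0.772

-0.772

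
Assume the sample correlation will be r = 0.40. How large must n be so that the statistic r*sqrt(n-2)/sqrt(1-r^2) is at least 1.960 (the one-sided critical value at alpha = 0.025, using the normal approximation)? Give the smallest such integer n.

r√(n−2)/√(1−r²) ≥ 1.960  ⇔  n−2 ≥ (1.960)²·(1−r²)/r²
(1−r²)/r² = (1−0.1600)/0.1600 = 5.2500
n ≥ 2 + 3.8416·5.2500 = 2 + 20.1684 = 22.1684
⌈22.1684⌉ = 23

23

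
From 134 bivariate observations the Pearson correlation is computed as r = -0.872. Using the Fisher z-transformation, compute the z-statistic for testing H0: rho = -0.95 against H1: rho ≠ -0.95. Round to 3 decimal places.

Fisher z: atanh(-0.872) = -1.341366, atanh(-0.95) = -1.831781
z = (z_r − z_0)·√(n−3) = (-1.341366 − (-1.831781))·√131 = 0.490415 · 11.445523 = 5.613

5.613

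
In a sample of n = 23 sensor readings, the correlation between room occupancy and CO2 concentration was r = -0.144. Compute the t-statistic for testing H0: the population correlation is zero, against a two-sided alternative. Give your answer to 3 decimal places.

t = r·√(n−2) / √(1−r²) with r = -0.144, n = 23
  = -0.144·√21 / √(1 − 0.020736)
  = -0.144·4.582576 / 0.989578
  = -0.659891 / 0.989578 = -0.667

-0.667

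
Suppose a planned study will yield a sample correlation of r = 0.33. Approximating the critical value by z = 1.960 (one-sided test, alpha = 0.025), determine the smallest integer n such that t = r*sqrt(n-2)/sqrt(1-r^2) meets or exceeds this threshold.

34

Need r·√(n−2)/√(1−r²) ≥ 1.960
√(n−2) ≥ 1.960·√(1−0.1089) / 0.33 = 1.960·0.943981 / 0.33 = 5.6067
n−2 ≥ 31.4351  ⇒  n ≥ 33.4351
Smallest integer n = 34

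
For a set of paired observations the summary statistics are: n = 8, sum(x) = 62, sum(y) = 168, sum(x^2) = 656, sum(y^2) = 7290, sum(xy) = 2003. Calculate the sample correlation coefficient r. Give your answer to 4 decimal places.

0.8627

S_xy = nΣxy − ΣxΣy = 8·2003 − 62·168 = 16024 − 10416 = 5608
S_xx = nΣx² − (Σx)² = 8·656 − 62² = 5248 − 3844 = 1404
S_yy = nΣy² − (Σy)² = 8·7290 − 168² = 58320 − 28224 = 30096
r = S_xy / √(S_xx·S_yy) = 5608 / √(1404·30096) = 5608 / √42254784 = 5608 / 6500.3680 = 0.8627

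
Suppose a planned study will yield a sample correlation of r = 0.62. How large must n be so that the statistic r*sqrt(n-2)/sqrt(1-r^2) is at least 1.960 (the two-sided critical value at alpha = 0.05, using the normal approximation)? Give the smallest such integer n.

r√(n−2)/√(1−r²) ≥ 1.960  ⇔  n−2 ≥ (1.960)²·(1−r²)/r²
(1−r²)/r² = (1−0.3844)/0.3844 = 1.6015
n ≥ 2 + 3.8416·1.6015 = 2 + 6.1523 = 8.1523
⌈8.1523⌉ = 9

9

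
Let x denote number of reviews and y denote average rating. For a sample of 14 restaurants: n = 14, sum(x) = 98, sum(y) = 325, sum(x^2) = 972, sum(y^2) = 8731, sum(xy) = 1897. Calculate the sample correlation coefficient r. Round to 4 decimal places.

S_xy = nΣxy − ΣxΣy = 14·1897 − 98·325 = 26558 − 31850 = -5292
S_xx = nΣx² − (Σx)² = 14·972 − 98² = 13608 − 9604 = 4004
S_yy = nΣy² − (Σy)² = 14·8731 − 325² = 122234 − 105625 = 16609
r = S_xy / √(S_xx·S_yy) = -5292 / √(4004·16609) = -5292 / √66502436 = -5292 / 8154.9026 = -0.6489

-0.6489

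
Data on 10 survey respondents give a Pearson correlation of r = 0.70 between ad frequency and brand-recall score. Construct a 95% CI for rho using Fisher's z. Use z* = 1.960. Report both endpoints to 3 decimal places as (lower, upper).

Fisher z: z_r = atanh(r) = ½·ln((1+0.70)/(1−0.70)) = 0.867301
SE(z) = 1/√(n−3) = 1/√7 = 0.377964
95% ⇒ z* = 1.960; margin = 1.960·0.377964 = 0.740809
CI on z-scale: (0.126492, 1.608110)
Back-transform: tanh(0.126492) = 0.125822, tanh(1.608110) = 0.922880

(0.126, 0.923)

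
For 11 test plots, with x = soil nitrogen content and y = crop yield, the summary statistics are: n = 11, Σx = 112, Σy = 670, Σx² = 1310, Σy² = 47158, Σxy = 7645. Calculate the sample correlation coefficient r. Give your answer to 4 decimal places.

0.7932

S_xy = nΣxy − ΣxΣy = 11·7645 − 112·670 = 84095 − 75040 = 9055
S_xx = nΣx² − (Σx)² = 11·1310 − 112² = 14410 − 12544 = 1866
S_yy = nΣy² − (Σy)² = 11·47158 − 670² = 518738 − 448900 = 69838
r = S_xy / √(S_xx·S_yy) = 9055 / √(1866·69838) = 9055 / √130317708 = 9055 / 11415.6782 = 0.7932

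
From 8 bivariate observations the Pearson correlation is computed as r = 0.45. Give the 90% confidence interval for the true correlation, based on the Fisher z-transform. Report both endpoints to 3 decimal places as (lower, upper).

(-0.246, 0.840)

Fisher z: z_r = atanh(r) = ½·ln((1+0.45)/(1−0.45)) = 0.484700
SE(z) = 1/√(n−3) = 1/√5 = 0.447214
90% ⇒ z* = 1.645; margin = 1.645·0.447214 = 0.735667
CI on z-scale: (-0.250967, 1.220367)
Back-transform: tanh(-0.250967) = -0.245827, tanh(1.220367) = 0.839762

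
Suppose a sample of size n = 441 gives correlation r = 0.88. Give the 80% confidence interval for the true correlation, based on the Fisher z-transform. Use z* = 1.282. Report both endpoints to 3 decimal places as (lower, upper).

(0.865, 0.893)

Fisher z: z_r = atanh(r) = ½·ln((1+0.88)/(1−0.88)) = 1.375768
SE(z) = 1/√(n−3) = 1/√438 = 0.047782
80% ⇒ z* = 1.282; margin = 1.282·0.047782 = 0.061257
CI on z-scale: (1.314511, 1.437025)
Back-transform: tanh(1.314511) = 0.865412, tanh(1.437025) = 0.893097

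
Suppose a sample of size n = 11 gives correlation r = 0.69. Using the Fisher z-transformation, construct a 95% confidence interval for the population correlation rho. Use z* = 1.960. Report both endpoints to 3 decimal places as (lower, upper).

Fisher z: z_r = atanh(r) = ½·ln((1+0.69)/(1−0.69)) = 0.847956
SE(z) = 1/√(n−3) = 1/√8 = 0.353553
95% ⇒ z* = 1.960; margin = 1.960·0.353553 = 0.692964
CI on z-scale: (0.154992, 1.540920)
Back-transform: tanh(0.154992) = 0.153763, tanh(1.540920) = 0.912275

(0.154, 0.912)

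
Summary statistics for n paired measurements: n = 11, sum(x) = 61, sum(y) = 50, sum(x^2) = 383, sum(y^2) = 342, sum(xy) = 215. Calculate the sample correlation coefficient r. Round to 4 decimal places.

Numerator: nΣxy − (Σx)(Σy) = 11·215 − (61)(50) = -685
Denominator: √[(nΣx²−(Σx)²)(nΣy²−(Σy)²)]
  nΣx²−(Σx)² = 11·383 − 3721 = 492;  nΣy²−(Σy)² = 11·342 − 2500 = 1262
  √(492·1262) = √620904 = 787.9746
r = -685 / 787.9746 = -0.8693

-0.8693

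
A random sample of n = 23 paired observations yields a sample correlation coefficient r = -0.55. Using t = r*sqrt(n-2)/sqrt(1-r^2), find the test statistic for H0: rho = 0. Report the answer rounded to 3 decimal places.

-3.018

t = r·√(n−2) / √(1−r²) with r = -0.55, n = 23
  = -0.55·√21 / √(1 − 0.3025)
  = -0.55·4.582576 / 0.835165
  = -2.520417 / 0.835165 = -3.018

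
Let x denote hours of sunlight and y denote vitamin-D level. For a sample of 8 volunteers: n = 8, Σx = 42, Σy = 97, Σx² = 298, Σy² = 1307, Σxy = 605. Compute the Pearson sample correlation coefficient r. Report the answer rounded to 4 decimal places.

0.9507

S_xy = nΣxy − ΣxΣy = 8·605 − 42·97 = 4840 − 4074 = 766
S_xx = nΣx² − (Σx)² = 8·298 − 42² = 2384 − 1764 = 620
S_yy = nΣy² − (Σy)² = 8·1307 − 97² = 10456 − 9409 = 1047
r = S_xy / √(S_xx·S_yy) = 766 / √(620·1047) = 766 / √649140 = 766 / 805.6922 = 0.9507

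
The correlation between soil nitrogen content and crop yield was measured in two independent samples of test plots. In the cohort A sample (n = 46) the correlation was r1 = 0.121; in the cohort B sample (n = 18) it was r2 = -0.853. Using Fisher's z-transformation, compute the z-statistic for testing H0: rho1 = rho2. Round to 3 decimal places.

4.631

Fisher z-transforms: z1 = atanh(0.121) = 0.121596, z2 = atanh(-0.853) = -1.267064; difference d = 1.388660
Var(d) = 1/43 + 1/15 = 0.0232558 + 0.0666667 = 0.0899225
z = d/√Var(d) = 1.388660 / √0.0899225 = 1.388660 / 0.299871 = 4.631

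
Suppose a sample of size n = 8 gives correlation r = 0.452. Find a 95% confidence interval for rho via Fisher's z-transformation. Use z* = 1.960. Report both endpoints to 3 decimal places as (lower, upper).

z_r = atanh(0.452) = 0.487211;  SE = 1/√(n−3) = 1/√5 = 0.447214
z-limits: 0.487211 ± 1.960·0.447214 = 0.487211 ± 0.876539 = [-0.389328, 1.363750]
ρ-limits: (tanh -0.389328, tanh 1.363750) = (-0.371, 0.877)

(-0.371, 0.877)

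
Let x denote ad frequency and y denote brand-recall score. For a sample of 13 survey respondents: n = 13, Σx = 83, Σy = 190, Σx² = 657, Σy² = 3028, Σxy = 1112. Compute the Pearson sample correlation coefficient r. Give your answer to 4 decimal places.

S_xy = nΣxy − ΣxΣy = 13·1112 − 83·190 = 14456 − 15770 = -1314
S_xx = nΣx² − (Σx)² = 13·657 − 83² = 8541 − 6889 = 1652
S_yy = nΣy² − (Σy)² = 13·3028 − 190² = 39364 − 36100 = 3264
r = S_xy / √(S_xx·S_yy) = -1314 / √(1652·3264) = -1314 / √5392128 = -1314 / 2322.0956 = -0.5659

-0.5659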